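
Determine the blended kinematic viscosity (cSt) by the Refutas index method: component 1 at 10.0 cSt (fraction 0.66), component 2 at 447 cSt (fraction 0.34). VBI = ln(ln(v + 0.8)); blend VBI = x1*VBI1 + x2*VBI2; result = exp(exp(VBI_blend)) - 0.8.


Refutas method: VBN_i = 14.534*ln(ln(visc_i + 0.8)) + 10.975, blended linearly by mass fraction; since VBN is linear in VBI_i = ln(ln(visc_i + 0.8)) and the fractions sum to 1, blend VBI directly: visc = exp(exp(VBI_blend)) - 0.8
VBI_1 = ln(ln(10.0 + 0.8)) = 0.86691
VBI_2 = ln(ln(447 + 0.8)) = 1.809
VBI_blend = 0.66 * 0.86691 + 0.34 * 1.809 = 1.18722
visc_blend = exp(exp(1.18722)) - 0.8 = 25.72

25.72 cSt


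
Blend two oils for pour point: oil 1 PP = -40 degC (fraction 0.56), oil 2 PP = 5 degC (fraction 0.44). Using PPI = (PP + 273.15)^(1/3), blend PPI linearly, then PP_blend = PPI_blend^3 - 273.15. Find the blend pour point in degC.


PPI_1 = (-40 + 273.15)^(1/3) = 6.15477
PPI_2 = (5 + 273.15)^(1/3) = 6.527693
PPI_blend = 0.56 * 6.15477 + 0.44 * 6.527693 = 6.318856
PP_blend = 6.318856^3 - 273.15 = 252.2989 - 273.15 = -20.85

-20.85 degC


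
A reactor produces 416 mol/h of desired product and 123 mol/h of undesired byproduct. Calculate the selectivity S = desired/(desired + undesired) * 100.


Selectivity = desired / (desired + undesired) * 100
Total products = 416 + 123 = 539 mol/h
S = 416 / 539 * 100
= 0.7718 * 100
= 77.18 %

77.18 %


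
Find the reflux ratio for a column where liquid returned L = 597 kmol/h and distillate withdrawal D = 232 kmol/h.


Reflux ratio definition: R = L / D (liquid returned / distillate withdrawn)
L = 597 kmol/h, D = 232 kmol/h
R = 597 / 232 = 2.573

2.573


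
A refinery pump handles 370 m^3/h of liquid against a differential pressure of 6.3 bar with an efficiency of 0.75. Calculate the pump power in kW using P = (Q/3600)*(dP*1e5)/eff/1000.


Q = 370 / 3600 = 0.102778 m^3/s
P = 0.102778 * (6.3 * 1e5) / 0.75 / 1000 = 86.33

86.33 kW


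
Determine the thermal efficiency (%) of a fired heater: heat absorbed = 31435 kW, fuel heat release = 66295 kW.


Furnace efficiency = Q_absorbed / Q_fuel * 100
= 31435 / 66295 * 100 = 47.42

47.42 %


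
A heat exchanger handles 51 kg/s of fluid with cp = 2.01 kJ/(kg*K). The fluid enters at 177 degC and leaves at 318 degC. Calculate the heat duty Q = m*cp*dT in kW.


Q = m_dot * cp * delta_T
delta_T = 318 - 177 = 141 K
Q = 51 * 2.01 * 141
= 102.51 * 141
= 14453.91 kW

14453.91 kW


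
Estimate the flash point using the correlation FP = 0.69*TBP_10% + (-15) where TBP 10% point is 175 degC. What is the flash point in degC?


FP = 0.69 * 175 + (-15) = 105.75

105.75 degC


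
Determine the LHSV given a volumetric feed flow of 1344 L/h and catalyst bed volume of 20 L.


LHSV = volumetric feed rate / catalyst volume
= 1344 L/h / 20 L
= 67.20 h^-1

67.20 h^-1


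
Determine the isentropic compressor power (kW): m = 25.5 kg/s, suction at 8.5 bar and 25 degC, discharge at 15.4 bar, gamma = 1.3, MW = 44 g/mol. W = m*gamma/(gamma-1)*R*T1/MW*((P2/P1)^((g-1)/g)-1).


Isentropic work: W = m*(gamma/(gamma-1))*(R*T1/MW)*((P2/P1)^((gamma-1)/gamma) - 1)
T1 = 25 + 273.15 = 298.15 K
Pressure ratio = 15.4 / 8.5 = 1.81176
Exponent = (1.3 - 1)/1.3 = 0.230769
(P2/P1)^exp - 1 = 1.81176^0.230769 - 1 = 0.146995
W = 25.5 * 1.3 / 0.3 * 8.314 * 298.15 / 44 * 0.146995 = 915.1

915.1 kW


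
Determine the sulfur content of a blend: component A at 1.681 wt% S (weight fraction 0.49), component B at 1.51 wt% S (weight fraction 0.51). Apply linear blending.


Linear sulfur blending: S_blend = x1*S1 + x2*S2
Contribution 1: 0.49 * 1.681 = 0.82369 wt%
Contribution 2: 0.51 * 1.51 = 0.7701 wt%
S_blend = 0.82369 + 0.7701 = 1.59379

1.59379 wt%


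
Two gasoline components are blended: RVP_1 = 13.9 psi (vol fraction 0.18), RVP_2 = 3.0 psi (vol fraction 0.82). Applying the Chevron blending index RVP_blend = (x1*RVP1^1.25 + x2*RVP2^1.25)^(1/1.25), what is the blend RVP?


Chevron index: RVP_blend = (sum xi*RVPi^1.25)^(1/1.25)
RVP^1.25 terms: 0.18 * 13.9^1.25 + 0.82 * 3.0^1.25 = 8.06859
RVP_blend = 8.06859^(1/1.25) = 5.314

5.314 psi


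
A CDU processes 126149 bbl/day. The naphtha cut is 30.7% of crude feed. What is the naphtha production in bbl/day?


Crude throughput = 126149 bbl/day
Fraction yield = 30.7%
yield = throughput * fraction / 100
yield = 126149 * 30.7 / 100 = 38727.743

38727.743 bbl/day


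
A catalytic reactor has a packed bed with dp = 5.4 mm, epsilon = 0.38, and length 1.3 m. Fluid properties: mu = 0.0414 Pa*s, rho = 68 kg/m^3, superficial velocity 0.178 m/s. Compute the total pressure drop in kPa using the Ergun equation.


dp = 5.4 mm = 0.0054 m
Viscous term = 150*0.0414*0.178*(1-0.38)^2 / (0.0054^2*0.38^3) = 265556
Inertial term = 1.75*68*0.178^2*(1-0.38) / (0.0054*0.38^3) = 7889.22
dP/L = 265556 + 7889.22 = 273445 Pa/m
dP = 273445 * 1.3 / 1000 = 355.5 kPa

355.5 kPa


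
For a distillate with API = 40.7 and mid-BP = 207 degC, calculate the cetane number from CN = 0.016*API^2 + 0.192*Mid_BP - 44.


CN = 0.016 * 40.7^2 + 0.192 * 207 - 44
CN = 26.50384 + 39.744 - 44 = 22.24784

22.24784


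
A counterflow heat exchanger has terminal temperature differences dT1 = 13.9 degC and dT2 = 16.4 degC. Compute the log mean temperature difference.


LMTD = (dT1 - dT2) / ln(dT1/dT2)
= (13.9 - 16.4) / ln(13.9 / 16.4) = -2.5 / -0.165392 = 15.12

15.12 degC


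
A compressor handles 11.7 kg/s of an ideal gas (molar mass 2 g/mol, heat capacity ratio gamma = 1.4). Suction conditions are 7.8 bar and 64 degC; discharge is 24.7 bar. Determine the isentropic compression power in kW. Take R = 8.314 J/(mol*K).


Isentropic work: W = m*(gamma/(gamma-1))*(R*T1/MW)*((P2/P1)^((gamma-1)/gamma) - 1)
T1 = 64 + 273.15 = 337.15 K
Pressure ratio = 24.7 / 7.8 = 3.16667
Exponent = (1.4 - 1)/1.4 = 0.285714
(P2/P1)^exp - 1 = 3.16667^0.285714 - 1 = 0.390046
W = 11.7 * 1.4 / 0.4 * 8.314 * 337.15 / 2 * 0.390046 = 22390

22390 kW


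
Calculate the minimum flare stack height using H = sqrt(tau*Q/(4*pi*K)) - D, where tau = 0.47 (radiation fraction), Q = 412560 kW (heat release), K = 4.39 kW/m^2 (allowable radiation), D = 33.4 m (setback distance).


tau*Q/(4*pi*K) = 0.47 * 412560 / (4 * pi * 4.39) = 3514.88
sqrt(3514.88) = 59.2864
H = 59.2864 - 33.4 = 25.89

25.89 m


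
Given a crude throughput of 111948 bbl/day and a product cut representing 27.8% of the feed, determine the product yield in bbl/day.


Crude throughput = 111948 bbl/day
Fraction yield = 27.8%
yield = throughput * fraction / 100
yield = 111948 * 27.8 / 100 = 31121.544

31121.544 bbl/day


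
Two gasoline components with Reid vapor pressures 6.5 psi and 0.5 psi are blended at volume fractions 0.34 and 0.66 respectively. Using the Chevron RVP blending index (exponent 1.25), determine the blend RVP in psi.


Chevron index: RVP_blend = (sum xi*RVPi^1.25)^(1/1.25)
RVP^1.25 terms: 0.34 * 6.5^1.25 + 0.66 * 0.5^1.25 = 3.80624
RVP_blend = 3.80624^(1/1.25) = 2.913

2.913 psi


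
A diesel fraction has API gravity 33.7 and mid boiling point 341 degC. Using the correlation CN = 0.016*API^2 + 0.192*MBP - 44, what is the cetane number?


CN = 0.016 * 33.7^2 + 0.192 * 341 - 44
CN = 18.17104 + 65.472 - 44 = 39.64304

39.64304


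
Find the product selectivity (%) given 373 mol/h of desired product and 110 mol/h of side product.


Selectivity = desired / (desired + undesired) * 100
Total products = 373 + 110 = 483 mol/h
S = 373 / 483 * 100
= 0.7723 * 100
= 77.23 %

77.23 %


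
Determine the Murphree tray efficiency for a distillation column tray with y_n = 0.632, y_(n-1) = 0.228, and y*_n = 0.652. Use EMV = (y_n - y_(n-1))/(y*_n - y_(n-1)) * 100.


Murphree vapor efficiency: EMV = (y_n - y_(n-1)) / (y*_n - y_(n-1)) * 100
EMV = (0.632 - 0.228) / (0.652 - 0.228) * 100 = 0.404 / 0.424 * 100 = 95.28

95.28 %


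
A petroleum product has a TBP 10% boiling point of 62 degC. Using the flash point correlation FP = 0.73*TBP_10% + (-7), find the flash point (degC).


FP = 0.73 * 62 + (-7) = 38.26

38.26 degC


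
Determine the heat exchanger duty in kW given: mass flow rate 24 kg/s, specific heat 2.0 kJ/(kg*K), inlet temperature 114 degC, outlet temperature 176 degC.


Q = m_dot * cp * delta_T
delta_T = 176 - 114 = 62 K
Q = 24 * 2.0 * 62
= 48 * 62
= 2976 kW

2976 kW


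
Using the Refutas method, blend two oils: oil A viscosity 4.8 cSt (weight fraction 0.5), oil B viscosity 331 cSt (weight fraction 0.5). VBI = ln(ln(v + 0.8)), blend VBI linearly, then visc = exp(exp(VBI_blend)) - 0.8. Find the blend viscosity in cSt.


Refutas method: VBN_i = 14.534*ln(ln(visc_i + 0.8)) + 10.975, blended linearly by mass fraction; since VBN is linear in VBI_i = ln(ln(visc_i + 0.8)) and the fractions sum to 1, blend VBI directly: visc = exp(exp(VBI_blend)) - 0.8
VBI_1 = ln(ln(4.8 + 0.8)) = 0.543931
VBI_2 = ln(ln(331 + 0.8)) = 1.75864
VBI_blend = 0.5 * 0.543931 + 0.5 * 1.75864 = 1.15129
visc_blend = exp(exp(1.15129)) - 0.8 = 22.82

22.82 cSt


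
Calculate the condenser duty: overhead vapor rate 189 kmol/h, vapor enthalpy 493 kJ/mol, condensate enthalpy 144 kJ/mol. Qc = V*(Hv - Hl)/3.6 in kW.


Qc = 189 * (493 - 144) / 3.6 = 189 * 349 / 3.6 = 18320

18320 kW


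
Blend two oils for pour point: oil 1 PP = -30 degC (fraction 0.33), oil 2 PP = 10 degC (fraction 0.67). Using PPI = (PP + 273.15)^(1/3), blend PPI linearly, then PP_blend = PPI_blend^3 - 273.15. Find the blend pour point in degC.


PPI_1 = (-30 + 273.15)^(1/3) = 6.241535
PPI_2 = (10 + 273.15)^(1/3) = 6.566574
PPI_blend = 0.33 * 6.241535 + 0.67 * 6.566574 = 6.459311
PP_blend = 6.459311^3 - 273.15 = 269.4999 - 273.15 = -3.65

-3.65 degC


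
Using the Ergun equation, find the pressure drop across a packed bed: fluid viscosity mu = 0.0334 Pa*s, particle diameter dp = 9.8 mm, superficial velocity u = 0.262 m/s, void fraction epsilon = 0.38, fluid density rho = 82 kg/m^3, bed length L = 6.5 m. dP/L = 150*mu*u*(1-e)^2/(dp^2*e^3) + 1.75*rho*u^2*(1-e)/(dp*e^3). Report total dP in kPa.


dp = 9.8 mm = 0.0098 m
Viscous term = 150*0.0334*0.262*(1-0.38)^2 / (0.0098^2*0.38^3) = 95745.7
Inertial term = 1.75*82*0.262^2*(1-0.38) / (0.0098*0.38^3) = 11357.1
dP/L = 95745.7 + 11357.1 = 107103 Pa/m
dP = 107103 * 6.5 / 1000 = 696.2 kPa

696.2 kPa


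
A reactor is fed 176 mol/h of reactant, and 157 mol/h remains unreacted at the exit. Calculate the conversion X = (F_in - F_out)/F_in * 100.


X = (F_in - F_out) / F_in * 100
Moles reacted = 176 - 157 = 19
X = 19 / 176 * 100
= 0.1080 * 100
= 10.80 %

10.80 %


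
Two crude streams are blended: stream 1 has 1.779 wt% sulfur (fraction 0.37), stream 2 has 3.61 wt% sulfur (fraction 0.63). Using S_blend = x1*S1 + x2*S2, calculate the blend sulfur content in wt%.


Linear sulfur blending: S_blend = x1*S1 + x2*S2
Contribution 1: 0.37 * 1.779 = 0.65823 wt%
Contribution 2: 0.63 * 3.61 = 2.2743 wt%
S_blend = 0.65823 + 2.2743 = 2.93253

2.93253 wt%


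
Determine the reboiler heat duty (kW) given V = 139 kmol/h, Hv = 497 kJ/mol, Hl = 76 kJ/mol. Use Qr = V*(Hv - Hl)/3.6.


Qr = 139 * (497 - 76) / 3.6 = 139 * 421 / 3.6 = 16260

16260 kW


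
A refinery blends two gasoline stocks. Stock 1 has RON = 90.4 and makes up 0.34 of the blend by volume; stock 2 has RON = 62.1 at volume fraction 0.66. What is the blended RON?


Linear blending: RON_blend = sum(vi * RONi)
Contribution 1: 0.34 * 90.4 = 30.736
Contribution 2: 0.66 * 62.1 = 40.986
RON_blend = 30.736 + 40.986 = 71.722

71.722


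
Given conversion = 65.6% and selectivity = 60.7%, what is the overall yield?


Overall yield = conversion (%) * selectivity (%) / 100
Conversion = 65.6%, Selectivity = 60.7%
Y = 65.6 * 60.7 / 100
= 39.8192 %

39.8192 %


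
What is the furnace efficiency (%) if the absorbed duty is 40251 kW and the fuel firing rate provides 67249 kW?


Furnace efficiency = Q_absorbed / Q_fuel * 100
= 40251 / 67249 * 100 = 59.85

59.85 %


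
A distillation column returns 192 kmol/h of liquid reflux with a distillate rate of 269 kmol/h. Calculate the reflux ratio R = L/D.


Reflux ratio definition: R = L / D (liquid returned / distillate withdrawn)
L = 192 kmol/h, D = 269 kmol/h
R = 192 / 269 = 0.7138

0.7138


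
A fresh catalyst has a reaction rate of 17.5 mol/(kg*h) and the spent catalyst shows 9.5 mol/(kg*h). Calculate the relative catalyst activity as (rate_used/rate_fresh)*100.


Activity (%) = (rate_used / rate_fresh) * 100
rate_used = 9.5, rate_fresh = 17.5
= (9.5 / 17.5) * 100
= 0.5429 * 100 = 54.29

54.29 %


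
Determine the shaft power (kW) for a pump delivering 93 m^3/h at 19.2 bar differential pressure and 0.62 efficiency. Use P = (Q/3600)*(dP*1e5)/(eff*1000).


Q = 93 / 3600 = 0.0258333 m^3/s
P = 0.0258333 * (19.2 * 1e5) / 0.62 / 1000 = 80.00

80.00 kW


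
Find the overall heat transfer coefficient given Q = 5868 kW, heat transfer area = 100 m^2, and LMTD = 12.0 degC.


From Q = U*A*LMTD, U = Q / (A * LMTD)
U = 5868 / (100 * 12.0) = 5868 / 1200 = 4.890

4.890 kW/(m^2*K)


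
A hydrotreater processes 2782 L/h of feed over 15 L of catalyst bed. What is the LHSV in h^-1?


LHSV = volumetric feed rate / catalyst volume
= 2782 L/h / 15 L
= 185.5 h^-1

185.5 h^-1


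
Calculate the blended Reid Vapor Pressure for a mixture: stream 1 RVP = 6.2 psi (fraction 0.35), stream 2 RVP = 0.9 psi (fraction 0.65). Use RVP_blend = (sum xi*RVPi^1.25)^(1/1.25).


Chevron index: RVP_blend = (sum xi*RVPi^1.25)^(1/1.25)
RVP^1.25 terms: 0.35 * 6.2^1.25 + 0.65 * 0.9^1.25 = 3.99398
RVP_blend = 3.99398^(1/1.25) = 3.028

3.028 psi


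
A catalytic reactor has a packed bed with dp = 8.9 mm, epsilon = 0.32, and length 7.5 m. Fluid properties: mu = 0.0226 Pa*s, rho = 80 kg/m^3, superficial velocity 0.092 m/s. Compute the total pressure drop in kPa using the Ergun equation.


dp = 8.9 mm = 0.0089 m
Viscous term = 150*0.0226*0.092*(1-0.32)^2 / (0.0089^2*0.32^3) = 55561.7
Inertial term = 1.75*80*0.092^2*(1-0.32) / (0.0089*0.32^3) = 2762.95
dP/L = 55561.7 + 2762.95 = 58324.6 Pa/m
dP = 58324.6 * 7.5 / 1000 = 437.4 kPa

437.4 kPa


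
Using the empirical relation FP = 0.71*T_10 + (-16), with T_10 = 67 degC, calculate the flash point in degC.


FP = 0.71 * 67 + (-16) = 31.57

31.57 degC


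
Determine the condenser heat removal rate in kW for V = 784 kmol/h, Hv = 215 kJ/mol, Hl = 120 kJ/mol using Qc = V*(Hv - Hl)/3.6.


Qc = 784 * (215 - 120) / 3.6 = 784 * 95 / 3.6 = 20690

20690 kW


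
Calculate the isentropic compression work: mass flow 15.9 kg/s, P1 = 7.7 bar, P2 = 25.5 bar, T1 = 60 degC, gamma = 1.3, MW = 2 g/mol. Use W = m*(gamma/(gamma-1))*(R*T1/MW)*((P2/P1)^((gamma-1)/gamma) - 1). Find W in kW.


Isentropic work: W = m*(gamma/(gamma-1))*(R*T1/MW)*((P2/P1)^((gamma-1)/gamma) - 1)
T1 = 60 + 273.15 = 333.15 K
Pressure ratio = 25.5 / 7.7 = 3.31169
Exponent = (1.3 - 1)/1.3 = 0.230769
(P2/P1)^exp - 1 = 3.31169^0.230769 - 1 = 0.318291
W = 15.9 * 1.3 / 0.3 * 8.314 * 333.15 / 2 * 0.318291 = 30370

30370 kW


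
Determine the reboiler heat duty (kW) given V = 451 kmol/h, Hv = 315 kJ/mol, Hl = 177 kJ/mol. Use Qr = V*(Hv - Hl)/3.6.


Qr = 451 * (315 - 177) / 3.6 = 451 * 138 / 3.6 = 17290

17290 kW


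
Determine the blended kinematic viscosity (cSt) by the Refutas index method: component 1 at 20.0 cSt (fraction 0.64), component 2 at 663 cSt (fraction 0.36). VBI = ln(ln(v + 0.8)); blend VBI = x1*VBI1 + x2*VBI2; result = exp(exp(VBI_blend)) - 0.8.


Refutas method: VBN_i = 14.534*ln(ln(visc_i + 0.8)) + 10.975, blended linearly by mass fraction; since VBN is linear in VBI_i = ln(ln(visc_i + 0.8)) and the fractions sum to 1, blend VBI directly: visc = exp(exp(VBI_blend)) - 0.8
VBI_1 = ln(ln(20.0 + 0.8)) = 1.1102
VBI_2 = ln(ln(663 + 0.8)) = 1.87149
VBI_blend = 0.64 * 1.1102 + 0.36 * 1.87149 = 1.38426
visc_blend = exp(exp(1.38426)) - 0.8 = 53.36

53.36 cSt


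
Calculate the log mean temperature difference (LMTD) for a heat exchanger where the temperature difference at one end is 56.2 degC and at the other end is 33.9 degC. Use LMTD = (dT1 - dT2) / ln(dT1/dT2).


LMTD = (dT1 - dT2) / ln(dT1/dT2)
= (56.2 - 33.9) / ln(56.2 / 33.9) = 22.3 / 0.505502 = 44.11

44.11 degC


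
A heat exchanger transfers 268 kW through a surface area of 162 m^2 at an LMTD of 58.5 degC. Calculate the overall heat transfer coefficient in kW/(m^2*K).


From Q = U*A*LMTD, U = Q / (A * LMTD)
U = 268 / (162 * 58.5) = 268 / 9477 = 0.02828

0.02828 kW/(m^2*K)


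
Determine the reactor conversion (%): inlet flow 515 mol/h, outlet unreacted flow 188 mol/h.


X = (F_in - F_out) / F_in * 100
Moles reacted = 515 - 188 = 327
X = 327 / 515 * 100
= 0.6350 * 100
= 63.50 %

63.50 %


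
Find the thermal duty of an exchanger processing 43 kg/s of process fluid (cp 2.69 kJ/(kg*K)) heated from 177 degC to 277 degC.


Q = m_dot * cp * delta_T
delta_T = 277 - 177 = 100 K
Q = 43 * 2.69 * 100
= 115.67 * 100
= 11567 kW

11567 kW


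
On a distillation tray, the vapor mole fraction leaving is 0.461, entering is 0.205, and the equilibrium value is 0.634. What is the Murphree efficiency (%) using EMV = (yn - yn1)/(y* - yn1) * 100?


Murphree vapor efficiency: EMV = (y_n - y_(n-1)) / (y*_n - y_(n-1)) * 100
EMV = (0.461 - 0.205) / (0.634 - 0.205) * 100 = 0.256 / 0.429 * 100 = 59.67

59.67 %


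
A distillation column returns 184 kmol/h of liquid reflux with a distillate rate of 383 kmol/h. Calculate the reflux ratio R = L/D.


Reflux ratio definition: R = L / D (liquid returned / distillate withdrawn)
L = 184 kmol/h, D = 383 kmol/h
R = 184 / 383 = 0.4804

0.4804


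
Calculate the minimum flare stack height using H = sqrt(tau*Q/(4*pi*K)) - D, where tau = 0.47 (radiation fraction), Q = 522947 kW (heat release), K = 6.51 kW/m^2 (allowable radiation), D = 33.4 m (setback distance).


tau*Q/(4*pi*K) = 0.47 * 522947 / (4 * pi * 6.51) = 3004.45
sqrt(3004.45) = 54.8129
H = 54.8129 - 33.4 = 21.41

21.41 m


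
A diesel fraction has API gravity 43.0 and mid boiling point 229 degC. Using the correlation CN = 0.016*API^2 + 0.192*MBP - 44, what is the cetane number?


CN = 0.016 * 43.0^2 + 0.192 * 229 - 44
CN = 29.584 + 43.968 - 44 = 29.552

29.552


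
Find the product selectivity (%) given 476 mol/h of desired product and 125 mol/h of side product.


Selectivity = desired / (desired + undesired) * 100
Total products = 476 + 125 = 601 mol/h
S = 476 / 601 * 100
= 0.7920 * 100
= 79.20 %

79.20 %


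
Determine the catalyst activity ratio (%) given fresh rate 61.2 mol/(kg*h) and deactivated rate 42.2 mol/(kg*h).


Activity (%) = (rate_used / rate_fresh) * 100
rate_used = 42.2, rate_fresh = 61.2
= (42.2 / 61.2) * 100
= 0.6895 * 100 = 68.95

68.95 %


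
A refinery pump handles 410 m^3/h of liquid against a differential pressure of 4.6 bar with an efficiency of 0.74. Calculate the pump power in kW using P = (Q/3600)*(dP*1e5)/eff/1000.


Q = 410 / 3600 = 0.113889 m^3/s
P = 0.113889 * (4.6 * 1e5) / 0.74 / 1000 = 70.80

70.80 kW


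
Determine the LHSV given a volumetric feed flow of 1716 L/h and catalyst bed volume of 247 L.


LHSV = volumetric feed rate / catalyst volume
= 1716 L/h / 247 L
= 6.947 h^-1

6.947 h^-1


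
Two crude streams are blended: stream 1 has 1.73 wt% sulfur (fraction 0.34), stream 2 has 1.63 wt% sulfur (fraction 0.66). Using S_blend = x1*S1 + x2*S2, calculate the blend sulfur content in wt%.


Linear sulfur blending: S_blend = x1*S1 + x2*S2
Contribution 1: 0.34 * 1.73 = 0.5882 wt%
Contribution 2: 0.66 * 1.63 = 1.0758 wt%
S_blend = 0.5882 + 1.0758 = 1.664

1.664 wt%


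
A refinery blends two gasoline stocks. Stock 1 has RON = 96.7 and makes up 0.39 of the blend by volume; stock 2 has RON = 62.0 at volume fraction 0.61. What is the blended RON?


Linear blending: RON_blend = sum(vi * RONi)
Contribution 1: 0.39 * 96.7 = 37.713
Contribution 2: 0.61 * 62.0 = 37.82
RON_blend = 37.713 + 37.82 = 75.533

75.533


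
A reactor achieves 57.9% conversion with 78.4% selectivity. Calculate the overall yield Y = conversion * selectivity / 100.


Overall yield = conversion (%) * selectivity (%) / 100
Conversion = 57.9%, Selectivity = 78.4%
Y = 57.9 * 78.4 / 100
= 45.3936 %

45.3936 %


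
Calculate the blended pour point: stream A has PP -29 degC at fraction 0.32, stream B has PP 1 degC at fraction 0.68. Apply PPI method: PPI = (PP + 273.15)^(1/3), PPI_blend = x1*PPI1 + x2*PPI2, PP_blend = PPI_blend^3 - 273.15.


PPI_1 = (-29 + 273.15)^(1/3) = 6.25008
PPI_2 = (1 + 273.15)^(1/3) = 6.49625
PPI_blend = 0.32 * 6.25008 + 0.68 * 6.49625 = 6.417476
PP_blend = 6.417476^3 - 273.15 = 264.2973 - 273.15 = -8.85

-8.85 degC


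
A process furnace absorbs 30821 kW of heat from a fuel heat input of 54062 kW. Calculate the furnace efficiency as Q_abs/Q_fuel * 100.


Furnace efficiency = Q_absorbed / Q_fuel * 100
= 30821 / 54062 * 100 = 57.01

57.01 %


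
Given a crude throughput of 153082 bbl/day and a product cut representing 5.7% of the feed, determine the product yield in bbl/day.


Crude throughput = 153082 bbl/day
Fraction yield = 5.7%
yield = throughput * fraction / 100
yield = 153082 * 5.7 / 100 = 8725.674

8725.674 bbl/day


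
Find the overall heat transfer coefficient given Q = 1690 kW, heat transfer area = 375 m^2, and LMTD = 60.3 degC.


From Q = U*A*LMTD, U = Q / (A * LMTD)
U = 1690 / (375 * 60.3) = 1690 / 22612.5 = 0.07474

0.07474 kW/(m^2*K)


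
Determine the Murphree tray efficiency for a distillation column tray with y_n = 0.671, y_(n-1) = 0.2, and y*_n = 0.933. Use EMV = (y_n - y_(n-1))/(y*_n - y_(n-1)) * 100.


Murphree vapor efficiency: EMV = (y_n - y_(n-1)) / (y*_n - y_(n-1)) * 100
EMV = (0.671 - 0.2) / (0.933 - 0.2) * 100 = 0.471 / 0.733 * 100 = 64.26

64.26 %


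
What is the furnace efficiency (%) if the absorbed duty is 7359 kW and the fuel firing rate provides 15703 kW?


Furnace efficiency = Q_absorbed / Q_fuel * 100
= 7359 / 15703 * 100 = 46.86

46.86 %


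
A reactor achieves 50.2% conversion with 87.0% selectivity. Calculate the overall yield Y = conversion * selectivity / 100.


Overall yield = conversion (%) * selectivity (%) / 100
Conversion = 50.2%, Selectivity = 87.0%
Y = 50.2 * 87.0 / 100
= 43.674 %

43.674 %


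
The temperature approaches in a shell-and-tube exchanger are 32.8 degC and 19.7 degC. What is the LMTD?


LMTD = (dT1 - dT2) / ln(dT1/dT2)
= (32.8 - 19.7) / ln(32.8 / 19.7) = 13.1 / 0.50981 = 25.70

25.70 degC


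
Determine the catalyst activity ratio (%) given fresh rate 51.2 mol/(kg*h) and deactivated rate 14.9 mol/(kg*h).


Activity (%) = (rate_used / rate_fresh) * 100
rate_used = 14.9, rate_fresh = 51.2
= (14.9 / 51.2) * 100
= 0.2910 * 100 = 29.10

29.10 %


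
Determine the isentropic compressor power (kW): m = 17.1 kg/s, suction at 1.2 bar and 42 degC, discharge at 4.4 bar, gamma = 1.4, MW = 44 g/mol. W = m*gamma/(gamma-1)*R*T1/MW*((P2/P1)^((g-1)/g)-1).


Isentropic work: W = m*(gamma/(gamma-1))*(R*T1/MW)*((P2/P1)^((gamma-1)/gamma) - 1)
T1 = 42 + 273.15 = 315.15 K
Pressure ratio = 4.4 / 1.2 = 3.66667
Exponent = (1.4 - 1)/1.4 = 0.285714
(P2/P1)^exp - 1 = 3.66667^0.285714 - 1 = 0.449507
W = 17.1 * 1.4 / 0.4 * 8.314 * 315.15 / 44 * 0.449507 = 1602

1602 kW


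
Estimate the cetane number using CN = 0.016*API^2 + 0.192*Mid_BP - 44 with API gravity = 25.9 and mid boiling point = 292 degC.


CN = 0.016 * 25.9^2 + 0.192 * 292 - 44
CN = 10.73296 + 56.064 - 44 = 22.79696

22.79696


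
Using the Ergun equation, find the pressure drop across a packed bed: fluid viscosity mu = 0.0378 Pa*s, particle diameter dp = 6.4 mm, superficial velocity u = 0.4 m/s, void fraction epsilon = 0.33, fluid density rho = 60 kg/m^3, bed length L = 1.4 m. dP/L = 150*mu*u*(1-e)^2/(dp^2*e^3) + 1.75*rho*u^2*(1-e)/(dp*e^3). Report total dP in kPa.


dp = 6.4 mm = 0.0064 m
Viscous term = 150*0.0378*0.4*(1-0.33)^2 / (0.0064^2*0.33^3) = 691657
Inertial term = 1.75*60*0.4^2*(1-0.33) / (0.0064*0.33^3) = 48939.8
dP/L = 691657 + 48939.8 = 740597 Pa/m
dP = 740597 * 1.4 / 1000 = 1037 kPa

1037 kPa


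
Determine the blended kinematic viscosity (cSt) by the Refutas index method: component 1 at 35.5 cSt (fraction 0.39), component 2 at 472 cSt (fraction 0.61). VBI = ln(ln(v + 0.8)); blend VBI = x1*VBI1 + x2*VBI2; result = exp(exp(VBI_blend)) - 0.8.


Refutas method: VBN_i = 14.534*ln(ln(visc_i + 0.8)) + 10.975, blended linearly by mass fraction; since VBN is linear in VBI_i = ln(ln(visc_i + 0.8)) and the fractions sum to 1, blend VBI directly: visc = exp(exp(VBI_blend)) - 0.8
VBI_1 = ln(ln(35.5 + 0.8)) = 1.27866
VBI_2 = ln(ln(472 + 0.8)) = 1.81786
VBI_blend = 0.39 * 1.27866 + 0.61 * 1.81786 = 1.60757
visc_blend = exp(exp(1.60757)) - 0.8 = 146.2

146.2 cSt


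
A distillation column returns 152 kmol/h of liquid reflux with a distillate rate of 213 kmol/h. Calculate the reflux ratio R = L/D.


Reflux ratio definition: R = L / D (liquid returned / distillate withdrawn)
L = 152 kmol/h, D = 213 kmol/h
R = 152 / 213 = 0.7136

0.7136


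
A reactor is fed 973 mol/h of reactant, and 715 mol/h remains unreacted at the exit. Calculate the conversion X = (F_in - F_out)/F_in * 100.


X = (F_in - F_out) / F_in * 100
Moles reacted = 973 - 715 = 258
X = 258 / 973 * 100
= 0.2652 * 100
= 26.52 %

26.52 %


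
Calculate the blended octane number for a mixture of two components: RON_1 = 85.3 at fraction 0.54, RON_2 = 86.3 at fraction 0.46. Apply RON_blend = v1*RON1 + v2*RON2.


Linear blending: RON_blend = sum(vi * RONi)
Contribution 1: 0.54 * 85.3 = 46.062
Contribution 2: 0.46 * 86.3 = 39.698
RON_blend = 46.062 + 39.698 = 85.76

85.76


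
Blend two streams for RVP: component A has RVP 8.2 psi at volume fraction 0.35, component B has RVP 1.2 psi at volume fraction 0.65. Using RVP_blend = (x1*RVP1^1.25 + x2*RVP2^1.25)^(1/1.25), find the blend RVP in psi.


Chevron index: RVP_blend = (sum xi*RVPi^1.25)^(1/1.25)
RVP^1.25 terms: 0.35 * 8.2^1.25 + 0.65 * 1.2^1.25 = 5.67301
RVP_blend = 5.67301^(1/1.25) = 4.009

4.009 psi


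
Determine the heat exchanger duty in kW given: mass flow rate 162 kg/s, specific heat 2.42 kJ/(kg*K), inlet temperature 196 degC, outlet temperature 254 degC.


Q = m_dot * cp * delta_T
delta_T = 254 - 196 = 58 K
Q = 162 * 2.42 * 58
= 392.04 * 58
= 22738.32 kW

22738.32 kW


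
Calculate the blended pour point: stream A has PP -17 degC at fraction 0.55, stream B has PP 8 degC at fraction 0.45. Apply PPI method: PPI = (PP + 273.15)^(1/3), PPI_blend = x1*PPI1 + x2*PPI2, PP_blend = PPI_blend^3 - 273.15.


PPI_1 = (-17 + 273.15)^(1/3) = 6.350844
PPI_2 = (8 + 273.15)^(1/3) = 6.551077
PPI_blend = 0.55 * 6.350844 + 0.45 * 6.551077 = 6.440949
PP_blend = 6.440949^3 - 273.15 = 267.2081 - 273.15 = -5.94

-5.94 degC


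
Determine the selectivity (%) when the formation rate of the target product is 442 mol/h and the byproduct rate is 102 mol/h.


Selectivity = desired / (desired + undesired) * 100
Total products = 442 + 102 = 544 mol/h
S = 442 / 544 * 100
= 0.8125 * 100
= 81.25 %

81.25 %


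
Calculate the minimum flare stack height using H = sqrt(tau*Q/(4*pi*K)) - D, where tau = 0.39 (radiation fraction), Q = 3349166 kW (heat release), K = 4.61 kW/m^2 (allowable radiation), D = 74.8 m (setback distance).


tau*Q/(4*pi*K) = 0.39 * 3349166 / (4 * pi * 4.61) = 22547.1
sqrt(22547.1) = 150.157
H = 150.157 - 74.8 = 75.36

75.36 m


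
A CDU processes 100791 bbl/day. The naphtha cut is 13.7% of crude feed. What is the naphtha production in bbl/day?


Crude throughput = 100791 bbl/day
Fraction yield = 13.7%
yield = throughput * fraction / 100
yield = 100791 * 13.7 / 100 = 13808.367

13808.367 bbl/day


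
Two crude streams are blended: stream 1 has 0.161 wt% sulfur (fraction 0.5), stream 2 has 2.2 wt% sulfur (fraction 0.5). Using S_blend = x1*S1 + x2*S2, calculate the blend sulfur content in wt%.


Linear sulfur blending: S_blend = x1*S1 + x2*S2
Contribution 1: 0.5 * 0.161 = 0.0805 wt%
Contribution 2: 0.5 * 2.2 = 1.1 wt%
S_blend = 0.0805 + 1.1 = 1.1805

1.1805 wt%


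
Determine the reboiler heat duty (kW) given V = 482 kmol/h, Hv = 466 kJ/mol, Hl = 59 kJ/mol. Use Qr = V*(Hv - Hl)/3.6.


Qr = 482 * (466 - 59) / 3.6 = 482 * 407 / 3.6 = 54490

54490 kW


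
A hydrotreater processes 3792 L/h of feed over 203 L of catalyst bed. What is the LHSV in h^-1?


LHSV = volumetric feed rate / catalyst volume
= 3792 L/h / 203 L
= 18.68 h^-1

18.68 h^-1


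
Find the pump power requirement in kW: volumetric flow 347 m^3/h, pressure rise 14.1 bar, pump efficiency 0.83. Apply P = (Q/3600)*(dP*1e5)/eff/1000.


Q = 347 / 3600 = 0.0963889 m^3/s
P = 0.0963889 * (14.1 * 1e5) / 0.83 / 1000 = 163.7

163.7 kW


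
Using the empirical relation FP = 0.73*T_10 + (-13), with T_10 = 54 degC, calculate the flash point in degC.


FP = 0.73 * 54 + (-13) = 26.42

26.42 degC


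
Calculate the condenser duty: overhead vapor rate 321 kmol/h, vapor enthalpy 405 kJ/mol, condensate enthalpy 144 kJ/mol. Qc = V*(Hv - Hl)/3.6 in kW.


Qc = 321 * (405 - 144) / 3.6 = 321 * 261 / 3.6 = 23270

23270 kW


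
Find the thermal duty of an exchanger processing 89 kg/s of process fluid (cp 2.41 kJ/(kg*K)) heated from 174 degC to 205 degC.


Q = m_dot * cp * delta_T
delta_T = 205 - 174 = 31 K
Q = 89 * 2.41 * 31
= 214.49 * 31
= 6649.19 kW

6649.19 kW


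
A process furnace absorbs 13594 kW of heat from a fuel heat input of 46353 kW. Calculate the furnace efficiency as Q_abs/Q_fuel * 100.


Furnace efficiency = Q_absorbed / Q_fuel * 100
= 13594 / 46353 * 100 = 29.33

29.33 %


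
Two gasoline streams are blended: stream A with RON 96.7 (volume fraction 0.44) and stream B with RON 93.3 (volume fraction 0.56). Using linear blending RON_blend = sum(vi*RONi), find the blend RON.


Linear blending: RON_blend = sum(vi * RONi)
Contribution 1: 0.44 * 96.7 = 42.548
Contribution 2: 0.56 * 93.3 = 52.248
RON_blend = 42.548 + 52.248 = 94.796

94.796


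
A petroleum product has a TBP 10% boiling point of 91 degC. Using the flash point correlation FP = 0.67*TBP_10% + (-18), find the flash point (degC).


FP = 0.67 * 91 + (-18) = 42.97

42.97 degC


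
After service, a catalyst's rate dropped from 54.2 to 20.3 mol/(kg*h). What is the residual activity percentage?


Activity (%) = (rate_used / rate_fresh) * 100
rate_used = 20.3, rate_fresh = 54.2
= (20.3 / 54.2) * 100
= 0.3745 * 100 = 37.45

37.45 %


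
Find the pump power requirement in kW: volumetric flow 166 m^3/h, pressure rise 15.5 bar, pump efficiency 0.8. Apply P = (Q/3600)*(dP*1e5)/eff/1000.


Q = 166 / 3600 = 0.0461111 m^3/s
P = 0.0461111 * (15.5 * 1e5) / 0.8 / 1000 = 89.34

89.34 kW


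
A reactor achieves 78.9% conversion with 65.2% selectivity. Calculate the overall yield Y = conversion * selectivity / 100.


Overall yield = conversion (%) * selectivity (%) / 100
Conversion = 78.9%, Selectivity = 65.2%
Y = 78.9 * 65.2 / 100
= 51.4428 %

51.4428 %


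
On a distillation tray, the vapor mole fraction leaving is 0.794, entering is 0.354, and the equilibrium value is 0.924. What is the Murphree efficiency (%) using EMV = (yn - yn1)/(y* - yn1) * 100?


Murphree vapor efficiency: EMV = (y_n - y_(n-1)) / (y*_n - y_(n-1)) * 100
EMV = (0.794 - 0.354) / (0.924 - 0.354) * 100 = 0.44 / 0.57 * 100 = 77.19

77.19 %


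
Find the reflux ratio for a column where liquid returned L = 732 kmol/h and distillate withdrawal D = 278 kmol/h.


Reflux ratio definition: R = L / D (liquid returned / distillate withdrawn)
L = 732 kmol/h, D = 278 kmol/h
R = 732 / 278 = 2.633

2.633


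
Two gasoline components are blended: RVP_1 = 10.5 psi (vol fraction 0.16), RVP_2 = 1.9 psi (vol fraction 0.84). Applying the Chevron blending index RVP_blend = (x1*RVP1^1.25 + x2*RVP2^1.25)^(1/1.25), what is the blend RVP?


Chevron index: RVP_blend = (sum xi*RVPi^1.25)^(1/1.25)
RVP^1.25 terms: 0.16 * 10.5^1.25 + 0.84 * 1.9^1.25 = 4.89796
RVP_blend = 4.89796^(1/1.25) = 3.565

3.565 psi


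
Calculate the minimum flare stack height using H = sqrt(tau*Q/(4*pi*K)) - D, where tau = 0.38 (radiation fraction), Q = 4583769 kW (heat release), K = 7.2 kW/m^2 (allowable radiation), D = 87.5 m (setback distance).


tau*Q/(4*pi*K) = 0.38 * 4583769 / (4 * pi * 7.2) = 19251.5
sqrt(19251.5) = 138.75
H = 138.75 - 87.5 = 51.25

51.25 m


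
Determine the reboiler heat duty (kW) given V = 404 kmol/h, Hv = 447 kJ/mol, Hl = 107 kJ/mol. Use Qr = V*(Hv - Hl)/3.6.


Qr = 404 * (447 - 107) / 3.6 = 404 * 340 / 3.6 = 38160

38160 kW


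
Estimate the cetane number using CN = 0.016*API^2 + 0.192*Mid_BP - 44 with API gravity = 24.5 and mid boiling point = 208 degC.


CN = 0.016 * 24.5^2 + 0.192 * 208 - 44
CN = 9.604 + 39.936 - 44 = 5.54

5.54


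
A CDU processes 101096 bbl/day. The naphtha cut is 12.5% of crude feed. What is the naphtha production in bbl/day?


Crude throughput = 101096 bbl/day
Fraction yield = 12.5%
yield = throughput * fraction / 100
yield = 101096 * 12.5 / 100 = 12637

12637 bbl/day


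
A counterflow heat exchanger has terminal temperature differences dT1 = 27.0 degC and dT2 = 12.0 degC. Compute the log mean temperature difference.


LMTD = (dT1 - dT2) / ln(dT1/dT2)
= (27.0 - 12.0) / ln(27.0 / 12.0) = 15 / 0.81093 = 18.50

18.50 degC


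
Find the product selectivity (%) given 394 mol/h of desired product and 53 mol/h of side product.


Selectivity = desired / (desired + undesired) * 100
Total products = 394 + 53 = 447 mol/h
S = 394 / 447 * 100
= 0.8814 * 100
= 88.14 %

88.14 %


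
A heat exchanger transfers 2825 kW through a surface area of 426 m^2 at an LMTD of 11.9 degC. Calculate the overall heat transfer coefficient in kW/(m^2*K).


From Q = U*A*LMTD, U = Q / (A * LMTD)
U = 2825 / (426 * 11.9) = 2825 / 5069.4 = 0.5573

0.5573 kW/(m^2*K)


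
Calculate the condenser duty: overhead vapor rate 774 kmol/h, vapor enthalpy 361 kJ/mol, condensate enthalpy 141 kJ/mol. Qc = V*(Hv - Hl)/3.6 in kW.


Qc = 774 * (361 - 141) / 3.6 = 774 * 220 / 3.6 = 47300

47300 kW


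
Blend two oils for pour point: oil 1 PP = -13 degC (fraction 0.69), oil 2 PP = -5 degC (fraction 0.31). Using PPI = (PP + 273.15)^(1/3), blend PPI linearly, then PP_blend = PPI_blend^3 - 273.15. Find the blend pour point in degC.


PPI_1 = (-13 + 273.15)^(1/3) = 6.383731
PPI_2 = (-5 + 273.15)^(1/3) = 6.448508
PPI_blend = 0.69 * 6.383731 + 0.31 * 6.448508 = 6.403812
PP_blend = 6.403812^3 - 273.15 = 262.6127 - 273.15 = -10.54

-10.54 degC


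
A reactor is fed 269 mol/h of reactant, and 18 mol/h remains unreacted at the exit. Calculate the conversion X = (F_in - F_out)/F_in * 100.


X = (F_in - F_out) / F_in * 100
Moles reacted = 269 - 18 = 251
X = 251 / 269 * 100
= 0.9331 * 100
= 93.31 %

93.31 %


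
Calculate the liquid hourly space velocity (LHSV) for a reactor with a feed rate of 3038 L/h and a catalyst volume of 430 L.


LHSV = volumetric feed rate / catalyst volume
= 3038 L/h / 430 L
= 7.065 h^-1

7.065 h^-1


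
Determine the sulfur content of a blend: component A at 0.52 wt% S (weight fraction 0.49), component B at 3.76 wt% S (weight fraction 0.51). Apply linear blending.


Linear sulfur blending: S_blend = x1*S1 + x2*S2
Contribution 1: 0.49 * 0.52 = 0.2548 wt%
Contribution 2: 0.51 * 3.76 = 1.9176 wt%
S_blend = 0.2548 + 1.9176 = 2.1724

2.1724 wt%


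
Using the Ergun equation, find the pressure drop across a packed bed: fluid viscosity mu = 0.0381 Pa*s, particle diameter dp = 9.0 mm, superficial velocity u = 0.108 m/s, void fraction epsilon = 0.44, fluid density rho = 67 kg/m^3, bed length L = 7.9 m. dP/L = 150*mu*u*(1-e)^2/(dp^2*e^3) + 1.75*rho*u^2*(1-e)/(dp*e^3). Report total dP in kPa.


dp = 9.0 mm = 0.009 m
Viscous term = 150*0.0381*0.108*(1-0.44)^2 / (0.009^2*0.44^3) = 28052.6
Inertial term = 1.75*67*0.108^2*(1-0.44) / (0.009*0.44^3) = 998.959
dP/L = 28052.6 + 998.959 = 29051.6 Pa/m
dP = 29051.6 * 7.9 / 1000 = 229.5 kPa

229.5 kPa


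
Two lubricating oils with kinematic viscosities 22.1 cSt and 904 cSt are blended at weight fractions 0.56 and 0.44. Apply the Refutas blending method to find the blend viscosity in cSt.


Refutas method: VBN_i = 14.534*ln(ln(visc_i + 0.8)) + 10.975, blended linearly by mass fraction; since VBN is linear in VBI_i = ln(ln(visc_i + 0.8)) and the fractions sum to 1, blend VBI directly: visc = exp(exp(VBI_blend)) - 0.8
VBI_1 = ln(ln(22.1 + 0.8)) = 1.1414
VBI_2 = ln(ln(904 + 0.8)) = 1.91806
VBI_blend = 0.56 * 1.1414 + 0.44 * 1.91806 = 1.48313
visc_blend = exp(exp(1.48313)) - 0.8 = 81.20

81.20 cSt


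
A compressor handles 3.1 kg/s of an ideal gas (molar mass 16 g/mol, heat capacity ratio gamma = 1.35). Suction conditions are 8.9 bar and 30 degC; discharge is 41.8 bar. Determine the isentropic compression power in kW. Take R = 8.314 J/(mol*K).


Isentropic work: W = m*(gamma/(gamma-1))*(R*T1/MW)*((P2/P1)^((gamma-1)/gamma) - 1)
T1 = 30 + 273.15 = 303.15 K
Pressure ratio = 41.8 / 8.9 = 4.69663
Exponent = (1.35 - 1)/1.35 = 0.259259
(P2/P1)^exp - 1 = 4.69663^0.259259 - 1 = 0.493367
W = 3.1 * 1.35 / 0.35 * 8.314 * 303.15 / 16 * 0.493367 = 929.3

929.3 kW


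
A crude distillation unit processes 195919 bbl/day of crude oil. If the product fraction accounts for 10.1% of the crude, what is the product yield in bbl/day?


Crude throughput = 195919 bbl/day
Fraction yield = 10.1%
yield = throughput * fraction / 100
yield = 195919 * 10.1 / 100 = 19787.819

19787.819 bbl/day


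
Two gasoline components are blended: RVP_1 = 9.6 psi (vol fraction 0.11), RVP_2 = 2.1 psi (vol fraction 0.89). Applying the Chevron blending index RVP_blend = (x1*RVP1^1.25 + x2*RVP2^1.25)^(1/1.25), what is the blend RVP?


Chevron index: RVP_blend = (sum xi*RVPi^1.25)^(1/1.25)
RVP^1.25 terms: 0.11 * 9.6^1.25 + 0.89 * 2.1^1.25 = 4.1087
RVP_blend = 4.1087^(1/1.25) = 3.097

3.097 psi


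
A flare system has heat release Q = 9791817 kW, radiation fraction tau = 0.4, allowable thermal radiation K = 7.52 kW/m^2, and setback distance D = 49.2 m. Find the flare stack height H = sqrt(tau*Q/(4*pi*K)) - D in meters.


tau*Q/(4*pi*K) = 0.4 * 9791817 / (4 * pi * 7.52) = 41447.2
sqrt(41447.2) = 203.586
H = 203.586 - 49.2 = 154.4

154.4 m


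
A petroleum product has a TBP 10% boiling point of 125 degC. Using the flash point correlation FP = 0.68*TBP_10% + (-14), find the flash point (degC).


FP = 0.68 * 125 + (-14) = 71

71 degC


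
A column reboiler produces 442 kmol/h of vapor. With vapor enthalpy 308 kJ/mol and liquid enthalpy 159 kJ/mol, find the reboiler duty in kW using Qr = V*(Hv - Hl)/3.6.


Qr = 442 * (308 - 159) / 3.6 = 442 * 149 / 3.6 = 18290

18290 kW


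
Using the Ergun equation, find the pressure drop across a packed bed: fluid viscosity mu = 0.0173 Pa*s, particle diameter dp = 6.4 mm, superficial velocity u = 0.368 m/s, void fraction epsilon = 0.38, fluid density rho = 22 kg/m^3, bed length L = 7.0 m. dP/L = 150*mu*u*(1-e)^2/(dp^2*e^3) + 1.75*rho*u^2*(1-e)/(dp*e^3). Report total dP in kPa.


dp = 6.4 mm = 0.0064 m
Viscous term = 150*0.0173*0.368*(1-0.38)^2 / (0.0064^2*0.38^3) = 163327
Inertial term = 1.75*22*0.368^2*(1-0.38) / (0.0064*0.38^3) = 9204.86
dP/L = 163327 + 9204.86 = 172532 Pa/m
dP = 172532 * 7.0 / 1000 = 1208 kPa

1208 kPa


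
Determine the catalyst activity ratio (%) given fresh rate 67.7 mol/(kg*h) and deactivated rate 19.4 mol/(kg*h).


Activity (%) = (rate_used / rate_fresh) * 100
rate_used = 19.4, rate_fresh = 67.7
= (19.4 / 67.7) * 100
= 0.2866 * 100 = 28.66

28.66 %


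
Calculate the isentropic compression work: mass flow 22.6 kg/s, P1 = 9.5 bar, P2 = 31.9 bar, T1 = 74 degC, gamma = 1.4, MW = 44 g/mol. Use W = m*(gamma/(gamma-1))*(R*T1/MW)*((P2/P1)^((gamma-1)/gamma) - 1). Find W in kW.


Isentropic work: W = m*(gamma/(gamma-1))*(R*T1/MW)*((P2/P1)^((gamma-1)/gamma) - 1)
T1 = 74 + 273.15 = 347.15 K
Pressure ratio = 31.9 / 9.5 = 3.35789
Exponent = (1.4 - 1)/1.4 = 0.285714
(P2/P1)^exp - 1 = 3.35789^0.285714 - 1 = 0.413528
W = 22.6 * 1.4 / 0.4 * 8.314 * 347.15 / 44 * 0.413528 = 2146

2146 kW
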